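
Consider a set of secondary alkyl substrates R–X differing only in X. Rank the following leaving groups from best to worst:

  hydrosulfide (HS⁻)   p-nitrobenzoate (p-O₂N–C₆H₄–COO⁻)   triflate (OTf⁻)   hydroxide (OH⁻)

A good leaving group is a weak base: the lower the pKₐ of its conjugate acid, the more readily it departs.
triflate (OTf⁻): pKₐ(CF₃SO₃H (triflic acid)) ≈ -14 — charge spread over three oxygens and a CF₃ group; the premier leaving group in synthesis
p-nitrobenzoate (p-O₂N–C₆H₄–COO⁻): pKₐ(p-nitrobenzoic acid) ≈ 3.4 — electron-withdrawing nitro group stabilises the carboxylate
hydrosulfide (HS⁻): pKₐ(H₂S) ≈ 7
hydroxide (OH⁻): pKₐ(H₂O) ≈ 15.7 — strong base; essentially never leaves without prior activation

triflate (OTf⁻) > p-nitrobenzoate (p-O₂N–C₆H₄–COO⁻) > hydrosulfide (HS⁻) > hydroxide (OH⁻)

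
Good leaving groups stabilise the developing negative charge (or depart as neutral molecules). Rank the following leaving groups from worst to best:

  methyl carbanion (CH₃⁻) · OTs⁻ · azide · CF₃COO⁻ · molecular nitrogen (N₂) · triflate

molecular nitrogen (N₂): no meaningful conjugate acid; N₂ departs as an exceptionally stable neutral molecule
triflate: pKₐ(CF₃SO₃H (triflic acid)) ≈ -14
OTs⁻: pKₐ(p-CH₃C₆H₄SO₃H (TsOH)) ≈ -2.8
CF₃COO⁻: pKₐ(CF₃COOH) ≈ 0.2
azide: pKₐ(HN₃) ≈ 4.7
methyl carbanion (CH₃⁻): pKₐ(CH₄) ≈ 48
Listed from poorest to best leaving group as asked.

methyl carbanion (CH₃⁻) < azide < CF₃COO⁻ < OTs⁻ < triflate < molecular nitrogen (N₂)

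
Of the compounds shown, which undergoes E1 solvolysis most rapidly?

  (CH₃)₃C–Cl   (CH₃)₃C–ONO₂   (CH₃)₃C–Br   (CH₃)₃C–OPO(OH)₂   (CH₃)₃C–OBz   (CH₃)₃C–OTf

(CH₃)₃C–OTf

The skeletons are identical, so relative rate is governed entirely by leaving-group ability.
Rank by basicity of the departing species: weakest base leaves most easily.
(CH₃)₃C–OTf loses OTf⁻: pKₐ(CF₃SO₃H (triflic acid)) ≈ -14
(CH₃)₃C–Br loses Br⁻: pKₐ(HBr) ≈ -9
(CH₃)₃C–Cl loses Cl⁻: pKₐ(HCl) ≈ -7
(CH₃)₃C–ONO₂ loses NO₃⁻: pKₐ(HNO₃) ≈ -1.3
(CH₃)₃C–OPO(OH)₂ loses H₂PO₄⁻: pKₐ(H₃PO₄) ≈ 2.1
(CH₃)₃C–OBz loses PhCOO⁻: pKₐ(C₆H₅COOH) ≈ 4.2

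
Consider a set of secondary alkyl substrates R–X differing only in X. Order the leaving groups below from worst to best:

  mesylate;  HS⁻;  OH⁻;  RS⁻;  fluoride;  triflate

OH⁻ < RS⁻ < HS⁻ < fluoride < mesylate < triflate

triflate: pKₐ(CF₃SO₃H (triflic acid)) ≈ -14
mesylate: pKₐ(CH₃SO₃H (MsOH)) ≈ -1.9
fluoride: pKₐ(HF) ≈ 3.2
HS⁻: pKₐ(H₂S) ≈ 7
RS⁻: pKₐ(RSH (a thiol)) ≈ 10.5
OH⁻: pKₐ(H₂O) ≈ 15.7
The question asks for worst first, so the sequence is read in increasing leaving-group ability.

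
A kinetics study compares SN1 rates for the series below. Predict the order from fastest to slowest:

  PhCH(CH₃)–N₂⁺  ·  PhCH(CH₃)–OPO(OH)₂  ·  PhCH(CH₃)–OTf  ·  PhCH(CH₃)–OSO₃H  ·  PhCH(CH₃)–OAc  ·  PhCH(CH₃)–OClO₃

The skeletons are identical, so relative rate is governed entirely by leaving-group ability.
Rank by basicity of the departing species: weakest base leaves most easily.
PhCH(CH₃)–N₂⁺ loses N₂: no meaningful conjugate acid; N₂ departs as an exceptionally stable neutral molecule
PhCH(CH₃)–OTf loses OTf⁻: pKₐ(CF₃SO₃H (triflic acid)) ≈ -14
PhCH(CH₃)–OClO₃ loses ClO₄⁻: pKₐ(HClO₄) ≈ -10
PhCH(CH₃)–OSO₃H loses HSO₄⁻: pKₐ(H₂SO₄) ≈ -3
PhCH(CH₃)–OPO(OH)₂ loses H₂PO₄⁻: pKₐ(H₃PO₄) ≈ 2.1
PhCH(CH₃)–OAc loses AcO⁻: pKₐ(CH₃COOH) ≈ 4.8

PhCH(CH₃)–N₂⁺ > PhCH(CH₃)–OTf > PhCH(CH₃)–OClO₃ > PhCH(CH₃)–OSO₃H > PhCH(CH₃)–OPO(OH)₂ > PhCH(CH₃)–OAc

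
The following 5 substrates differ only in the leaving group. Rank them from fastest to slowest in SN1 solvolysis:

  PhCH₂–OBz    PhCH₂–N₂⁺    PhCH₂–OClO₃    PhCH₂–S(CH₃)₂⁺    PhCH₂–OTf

With the same alkyl group throughout, only the leaving group differentiates the rates.
A good leaving group is a weak base: the lower the pKₐ of its conjugate acid, the more readily it departs.
PhCH₂–N₂⁺ loses N₂: no meaningful conjugate acid; N₂ departs as an exceptionally stable neutral molecule
PhCH₂–OTf loses OTf⁻: pKₐ(CF₃SO₃H (triflic acid)) ≈ -14
PhCH₂–OClO₃ loses ClO₄⁻: pKₐ(HClO₄) ≈ -10
PhCH₂–S(CH₃)₂⁺ loses SR'₂: pKₐ(R'₂SH⁺) ≈ -7
PhCH₂–OBz loses PhCOO⁻: pKₐ(C₆H₅COOH) ≈ 4.2

PhCH₂–N₂⁺ > PhCH₂–OTf > PhCH₂–OClO₃ > PhCH₂–S(CH₃)₂⁺ > PhCH₂–OBz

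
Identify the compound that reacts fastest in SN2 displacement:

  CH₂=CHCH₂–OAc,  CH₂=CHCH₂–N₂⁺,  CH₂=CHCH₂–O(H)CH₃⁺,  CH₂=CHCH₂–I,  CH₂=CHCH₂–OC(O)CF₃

Identical carbon frameworks mean the comparison reduces to leaving-group quality.
Rank by basicity of the departing species: weakest base leaves most easily.
CH₂=CHCH₂–N₂⁺ loses N₂: no meaningful conjugate acid; N₂ departs as an exceptionally stable neutral molecule
CH₂=CHCH₂–I loses I⁻: pKₐ(HI) ≈ -10
CH₂=CHCH₂–O(H)CH₃⁺ loses R'OH: pKₐ(R'OH₂⁺) ≈ -2.4
CH₂=CHCH₂–OC(O)CF₃ loses CF₃COO⁻: pKₐ(CF₃COOH) ≈ 0.2
CH₂=CHCH₂–OAc loses AcO⁻: pKₐ(CH₃COOH) ≈ 4.8

CH₂=CHCH₂–N₂⁺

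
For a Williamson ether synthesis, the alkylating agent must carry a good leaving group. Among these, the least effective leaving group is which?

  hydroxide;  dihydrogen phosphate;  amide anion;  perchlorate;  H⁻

amide anion

perchlorate: pKₐ(HClO₄) ≈ -10
dihydrogen phosphate: pKₐ(H₃PO₄) ≈ 2.1
hydroxide: pKₐ(H₂O) ≈ 15.7
H⁻: pKₐ(H₂) ≈ 36
amide anion: pKₐ(NH₃) ≈ 38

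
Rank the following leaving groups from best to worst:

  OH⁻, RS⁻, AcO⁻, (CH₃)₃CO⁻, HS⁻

Rank by basicity of the departing species: weakest base leaves most easily.
AcO⁻: pKₐ(CH₃COOH) ≈ 4.8 — resonance-stabilised but still a weak base
HS⁻: pKₐ(H₂S) ≈ 7
RS⁻: pKₐ(RSH (a thiol)) ≈ 10.5 — moderately basic; rarely leaves without activation
OH⁻: pKₐ(H₂O) ≈ 15.7 — strong base; essentially never leaves without prior activation
(CH₃)₃CO⁻: pKₐ(t-BuOH) ≈ 18 — bulky, strongly basic alkoxide

AcO⁻ > HS⁻ > RS⁻ > OH⁻ > (CH₃)₃CO⁻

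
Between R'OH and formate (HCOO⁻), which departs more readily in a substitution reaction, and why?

R'OH

R'OH is the better leaving group.
pKₐ(R'OH₂⁺) ≈ -2.4 versus pKₐ(HCOOH) ≈ 3.8: R'OH is the much weaker base.
Neutral; leaves from a protonated ether (an oxonium ion, R–O(H)R'⁺).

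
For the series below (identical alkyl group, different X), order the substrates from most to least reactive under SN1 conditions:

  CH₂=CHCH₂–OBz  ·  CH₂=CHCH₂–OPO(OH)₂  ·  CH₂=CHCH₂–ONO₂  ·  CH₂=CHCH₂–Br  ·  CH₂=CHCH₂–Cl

With the same alkyl group throughout, only the leaving group differentiates the rates.
A good leaving group is a weak base: the lower the pKₐ of its conjugate acid, the more readily it departs.
CH₂=CHCH₂–Br loses Br⁻: pKₐ(HBr) ≈ -9
CH₂=CHCH₂–Cl loses Cl⁻: pKₐ(HCl) ≈ -7
CH₂=CHCH₂–ONO₂ loses NO₃⁻: pKₐ(HNO₃) ≈ -1.3
CH₂=CHCH₂–OPO(OH)₂ loses H₂PO₄⁻: pKₐ(H₃PO₄) ≈ 2.1
CH₂=CHCH₂–OBz loses PhCOO⁻: pKₐ(C₆H₅COOH) ≈ 4.2

CH₂=CHCH₂–Br > CH₂=CHCH₂–Cl > CH₂=CHCH₂–ONO₂ > CH₂=CHCH₂–OPO(OH)₂ > CH₂=CHCH₂–OBz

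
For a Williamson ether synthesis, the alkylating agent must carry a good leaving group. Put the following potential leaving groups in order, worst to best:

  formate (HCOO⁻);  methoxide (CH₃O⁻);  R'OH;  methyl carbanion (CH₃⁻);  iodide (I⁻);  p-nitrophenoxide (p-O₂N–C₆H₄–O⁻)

methyl carbanion (CH₃⁻) < methoxide (CH₃O⁻) < p-nitrophenoxide (p-O₂N–C₆H₄–O⁻) < formate (HCOO⁻) < R'OH < iodide (I⁻)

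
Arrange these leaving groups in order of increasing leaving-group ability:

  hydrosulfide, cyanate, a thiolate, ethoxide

ethoxide < a thiolate < hydrosulfide < cyanate

cyanate: pKₐ(HOCN) ≈ 3.5 — resonance between N and O
hydrosulfide: pKₐ(H₂S) ≈ 7
a thiolate: pKₐ(RSH (a thiol)) ≈ 10.5 — moderately basic; rarely leaves without activation
ethoxide: pKₐ(CH₃CH₂OH) ≈ 16 — strong base; alkoxides do not leave unassisted
The question asks for worst first, so the sequence is read in increasing leaving-group ability.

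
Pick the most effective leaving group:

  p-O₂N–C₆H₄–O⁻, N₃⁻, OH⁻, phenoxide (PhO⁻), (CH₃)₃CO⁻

N₃⁻

Rank by basicity of the departing species: weakest base leaves most easily.
N₃⁻: pKₐ(HN₃) ≈ 4.7
p-O₂N–C₆H₄–O⁻: pKₐ(p-nitrophenol) ≈ 7.2
phenoxide (PhO⁻): pKₐ(C₆H₅OH (phenol)) ≈ 10
OH⁻: pKₐ(H₂O) ≈ 15.7
(CH₃)₃CO⁻: pKₐ(t-BuOH) ≈ 18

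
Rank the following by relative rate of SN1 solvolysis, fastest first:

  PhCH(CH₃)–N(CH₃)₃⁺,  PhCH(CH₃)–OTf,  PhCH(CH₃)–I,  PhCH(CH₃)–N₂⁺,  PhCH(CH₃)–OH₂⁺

Identical carbon frameworks mean the comparison reduces to leaving-group quality.
Leaving-group ability tracks the stability of the departed species; conjugate-acid pKₐ is the usual yardstick (lower pKₐ → better LG).
PhCH(CH₃)–N₂⁺ loses N₂: no meaningful conjugate acid; N₂ departs as an exceptionally stable neutral molecule
PhCH(CH₃)–OTf loses OTf⁻: pKₐ(CF₃SO₃H (triflic acid)) ≈ -14
PhCH(CH₃)–I loses I⁻: pKₐ(HI) ≈ -10
PhCH(CH₃)–OH₂⁺ loses H₂O: pKₐ(H₃O⁺) ≈ -1.7
PhCH(CH₃)–N(CH₃)₃⁺ loses NR'₃: pKₐ(R'₃NH⁺) ≈ 10.7

PhCH(CH₃)–N₂⁺ > PhCH(CH₃)–OTf > PhCH(CH₃)–I > PhCH(CH₃)–OH₂⁺ > PhCH(CH₃)–N(CH₃)₃⁺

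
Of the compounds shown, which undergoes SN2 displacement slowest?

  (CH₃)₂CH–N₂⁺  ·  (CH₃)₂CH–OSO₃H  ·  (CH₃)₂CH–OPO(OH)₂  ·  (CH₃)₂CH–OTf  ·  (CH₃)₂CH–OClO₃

Identical carbon frameworks mean the comparison reduces to leaving-group quality.
Rank by basicity of the departing species: weakest base leaves most easily.
(CH₃)₂CH–N₂⁺ loses N₂: no meaningful conjugate acid; N₂ departs as an exceptionally stable neutral molecule
(CH₃)₂CH–OTf loses OTf⁻: pKₐ(CF₃SO₃H (triflic acid)) ≈ -14
(CH₃)₂CH–OClO₃ loses ClO₄⁻: pKₐ(HClO₄) ≈ -10
(CH₃)₂CH–OSO₃H loses HSO₄⁻: pKₐ(H₂SO₄) ≈ -3
(CH₃)₂CH–OPO(OH)₂ loses H₂PO₄⁻: pKₐ(H₃PO₄) ≈ 2.1

(CH₃)₂CH–OPO(OH)₂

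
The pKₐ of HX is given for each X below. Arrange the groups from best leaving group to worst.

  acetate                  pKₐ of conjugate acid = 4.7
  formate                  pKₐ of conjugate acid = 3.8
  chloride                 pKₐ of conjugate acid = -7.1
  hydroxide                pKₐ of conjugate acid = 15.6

Lower conjugate-acid pKₐ ⇒ weaker base ⇒ better leaving group.
Sorting by the given values: chloride (-7.1), formate (3.8), acetate (4.7), hydroxide (15.6).

chloride > formate > acetate > hydroxide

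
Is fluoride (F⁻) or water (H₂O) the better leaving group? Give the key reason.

water (H₂O)

water (H₂O) is the better leaving group.
pKₐ(H₃O⁺) ≈ -1.7 versus pKₐ(HF) ≈ 3.2: water (H₂O) is the much weaker base.
Neutral; leaves from a protonated alcohol (R–OH₂⁺).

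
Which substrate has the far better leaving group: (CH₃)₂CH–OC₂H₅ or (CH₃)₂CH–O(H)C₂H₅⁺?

(CH₃)₂CH–O(H)C₂H₅⁺

From (CH₃)₂CH–OC₂H₅ the departing group would be CH₃CH₂O⁻ (pKₐ(CH₃CH₂OH) ≈ 16). Strong base; alkoxides do not leave unassisted.
From (CH₃)₂CH–O(H)C₂H₅⁺ the leaving group is R'OH (pKₐ(R'OH₂⁺) ≈ -2.4). Neutral; leaves from a protonated ether (an oxonium ion, R–O(H)R'⁺).
(In practice (CH₃)₂CH–O(H)C₂H₅⁺ is made from (CH₃)₂CH–OC₂H₅ by protonation with concentrated HBr, allowing neutral ethanol, rather than ethoxide, to depart.)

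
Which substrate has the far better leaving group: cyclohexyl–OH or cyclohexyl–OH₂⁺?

From cyclohexyl–OH the departing group would be OH⁻ (pKₐ(H₂O) ≈ 15.7). Strong base; essentially never leaves without prior activation.
From cyclohexyl–OH₂⁺ the leaving group is H₂O (pKₐ(H₃O⁺) ≈ -1.7). Neutral; leaves from a protonated alcohol (R–OH₂⁺).
(In practice cyclohexyl–OH₂⁺ is made from cyclohexyl–OH by protonation with strong acid, converting the leaving group from hydroxide to neutral water.)

cyclohexyl–OH₂⁺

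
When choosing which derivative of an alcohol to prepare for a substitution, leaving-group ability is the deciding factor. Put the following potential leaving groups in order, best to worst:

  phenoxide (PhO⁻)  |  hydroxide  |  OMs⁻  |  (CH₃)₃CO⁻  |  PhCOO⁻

OMs⁻ > PhCOO⁻ > phenoxide (PhO⁻) > hydroxide > (CH₃)₃CO⁻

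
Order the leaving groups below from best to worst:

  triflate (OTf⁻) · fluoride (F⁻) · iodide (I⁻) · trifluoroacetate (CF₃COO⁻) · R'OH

triflate (OTf⁻) > iodide (I⁻) > R'OH > trifluoroacetate (CF₃COO⁻) > fluoride (F⁻)

A good leaving group is a weak base: the lower the pKₐ of its conjugate acid, the more readily it departs.
triflate (OTf⁻): pKₐ(CF₃SO₃H (triflic acid)) ≈ -14
iodide (I⁻): pKₐ(HI) ≈ -10
R'OH: pKₐ(R'OH₂⁺) ≈ -2.4
trifluoroacetate (CF₃COO⁻): pKₐ(CF₃COOH) ≈ 0.2
fluoride (F⁻): pKₐ(HF) ≈ 3.2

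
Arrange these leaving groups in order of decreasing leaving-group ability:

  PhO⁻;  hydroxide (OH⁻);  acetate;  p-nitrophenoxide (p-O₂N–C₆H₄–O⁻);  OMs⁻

OMs⁻ > acetate > p-nitrophenoxide (p-O₂N–C₆H₄–O⁻) > PhO⁻ > hydroxide (OH⁻)

OMs⁻: pKₐ(CH₃SO₃H (MsOH)) ≈ -1.9 — resonance-delocalised alkanesulfonate
acetate: pKₐ(CH₃COOH) ≈ 4.8 — resonance-stabilised but still a weak base
p-nitrophenoxide (p-O₂N–C₆H₄–O⁻): pKₐ(p-nitrophenol) ≈ 7.2 — nitro group delocalises the charge; the classic chromogenic LG
PhO⁻: pKₐ(C₆H₅OH (phenol)) ≈ 10
hydroxide (OH⁻): pKₐ(H₂O) ≈ 15.7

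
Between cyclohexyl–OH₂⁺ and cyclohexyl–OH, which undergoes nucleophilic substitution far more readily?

cyclohexyl–OH₂⁺

From cyclohexyl–OH the departing group would be OH⁻ (pKₐ(H₂O) ≈ 15.7). Strong base; essentially never leaves without prior activation.
From cyclohexyl–OH₂⁺ the leaving group is H₂O (pKₐ(H₃O⁺) ≈ -1.7). Neutral; leaves from a protonated alcohol (R–OH₂⁺).
(In practice cyclohexyl–OH₂⁺ is made from cyclohexyl–OH by protonation with strong acid, converting the leaving group from hydroxide to neutral water.)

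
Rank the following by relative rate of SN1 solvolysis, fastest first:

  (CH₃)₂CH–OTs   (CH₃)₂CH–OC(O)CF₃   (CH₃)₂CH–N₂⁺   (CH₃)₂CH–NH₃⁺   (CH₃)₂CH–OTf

The skeletons are identical, so relative rate is governed entirely by leaving-group ability.
Leaving-group ability tracks the stability of the departed species; conjugate-acid pKₐ is the usual yardstick (lower pKₐ → better LG).
(CH₃)₂CH–N₂⁺ loses N₂: no meaningful conjugate acid; N₂ departs as an exceptionally stable neutral molecule
(CH₃)₂CH–OTf loses OTf⁻: pKₐ(CF₃SO₃H (triflic acid)) ≈ -14
(CH₃)₂CH–OTs loses OTs⁻: pKₐ(p-CH₃C₆H₄SO₃H (TsOH)) ≈ -2.8
(CH₃)₂CH–OC(O)CF₃ loses CF₃COO⁻: pKₐ(CF₃COOH) ≈ 0.2
(CH₃)₂CH–NH₃⁺ loses NH₃: pKₐ(NH₄⁺) ≈ 9.2

(CH₃)₂CH–N₂⁺ > (CH₃)₂CH–OTf > (CH₃)₂CH–OTs > (CH₃)₂CH–OC(O)CF₃ > (CH₃)₂CH–NH₃⁺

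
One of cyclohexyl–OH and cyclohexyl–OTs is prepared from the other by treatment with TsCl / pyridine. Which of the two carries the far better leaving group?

From cyclohexyl–OH the departing group would be OH⁻ (pKₐ(H₂O) ≈ 15.7). Strong base; essentially never leaves without prior activation.
From cyclohexyl–OTs the leaving group is OTs⁻ (pKₐ(p-CH₃C₆H₄SO₃H (TsOH)) ≈ -2.8). Resonance-delocalised arenesulfonate.
Treatment with TsCl / pyridine works by converting the hydroxyl into a tosylate, making cyclohexyl–OTs enormously more reactive.

cyclohexyl–OTs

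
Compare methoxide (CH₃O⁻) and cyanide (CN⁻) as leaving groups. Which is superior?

cyanide (CN⁻) is the better leaving group.
pKₐ(HCN) ≈ 9.2 versus pKₐ(CH₃OH) ≈ 15.5: cyanide (CN⁻) is the much weaker base.
Sp carbon stabilises the charge somewhat, but still a poor LG.

cyanide (CN⁻)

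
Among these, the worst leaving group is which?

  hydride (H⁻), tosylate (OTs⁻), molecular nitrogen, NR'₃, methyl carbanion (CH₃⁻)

methyl carbanion (CH₃⁻)

Leaving-group ability tracks the stability of the departed species; conjugate-acid pKₐ is the usual yardstick (lower pKₐ → better LG).
molecular nitrogen: no meaningful conjugate acid; N₂ departs as an exceptionally stable neutral molecule
tosylate (OTs⁻): pKₐ(p-CH₃C₆H₄SO₃H (TsOH)) ≈ -2.8
NR'₃: pKₐ(R'₃NH⁺) ≈ 10.7
hydride (H⁻): pKₐ(H₂) ≈ 36
methyl carbanion (CH₃⁻): pKₐ(CH₄) ≈ 48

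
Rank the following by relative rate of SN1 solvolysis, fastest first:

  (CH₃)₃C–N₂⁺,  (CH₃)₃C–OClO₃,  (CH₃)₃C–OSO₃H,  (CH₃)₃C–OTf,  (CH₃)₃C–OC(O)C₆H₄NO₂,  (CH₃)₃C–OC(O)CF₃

The skeletons are identical, so relative rate is governed entirely by leaving-group ability.
The more stable X⁻ (or X) is on its own — i.e. the weaker a base it is — the better a leaving group it makes.
(CH₃)₃C–N₂⁺ loses N₂: no meaningful conjugate acid; N₂ departs as an exceptionally stable neutral molecule
(CH₃)₃C–OTf loses OTf⁻: pKₐ(CF₃SO₃H (triflic acid)) ≈ -14
(CH₃)₃C–OClO₃ loses ClO₄⁻: pKₐ(HClO₄) ≈ -10
(CH₃)₃C–OSO₃H loses HSO₄⁻: pKₐ(H₂SO₄) ≈ -3
(CH₃)₃C–OC(O)CF₃ loses CF₃COO⁻: pKₐ(CF₃COOH) ≈ 0.2
(CH₃)₃C–OC(O)C₆H₄NO₂ loses p-O₂N–C₆H₄–COO⁻: pKₐ(p-nitrobenzoic acid) ≈ 3.4

(CH₃)₃C–N₂⁺ > (CH₃)₃C–OTf > (CH₃)₃C–OClO₃ > (CH₃)₃C–OSO₃H > (CH₃)₃C–OC(O)CF₃ > (CH₃)₃C–OC(O)C₆H₄NO₂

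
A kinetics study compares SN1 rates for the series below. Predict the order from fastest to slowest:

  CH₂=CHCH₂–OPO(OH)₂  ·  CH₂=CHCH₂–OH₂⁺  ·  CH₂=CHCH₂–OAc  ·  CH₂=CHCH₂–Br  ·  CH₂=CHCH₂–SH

CH₂=CHCH₂–Br > CH₂=CHCH₂–OH₂⁺ > CH₂=CHCH₂–OPO(OH)₂ > CH₂=CHCH₂–OAc > CH₂=CHCH₂–SH

Identical carbon frameworks mean the comparison reduces to leaving-group quality.
A good leaving group is a weak base: the lower the pKₐ of its conjugate acid, the more readily it departs.
CH₂=CHCH₂–Br loses Br⁻: pKₐ(HBr) ≈ -9
CH₂=CHCH₂–OH₂⁺ loses H₂O: pKₐ(H₃O⁺) ≈ -1.7
CH₂=CHCH₂–OPO(OH)₂ loses H₂PO₄⁻: pKₐ(H₃PO₄) ≈ 2.1
CH₂=CHCH₂–OAc loses AcO⁻: pKₐ(CH₃COOH) ≈ 4.8
CH₂=CHCH₂–SH loses HS⁻: pKₐ(H₂S) ≈ 7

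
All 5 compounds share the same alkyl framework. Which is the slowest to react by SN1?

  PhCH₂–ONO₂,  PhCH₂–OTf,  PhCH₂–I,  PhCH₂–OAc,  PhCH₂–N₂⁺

PhCH₂–OAc

The skeletons are identical, so relative rate is governed entirely by leaving-group ability.
Rank by basicity of the departing species: weakest base leaves most easily.
PhCH₂–N₂⁺ loses N₂: no meaningful conjugate acid; N₂ departs as an exceptionally stable neutral molecule
PhCH₂–OTf loses OTf⁻: pKₐ(CF₃SO₃H (triflic acid)) ≈ -14
PhCH₂–I loses I⁻: pKₐ(HI) ≈ -10
PhCH₂–ONO₂ loses NO₃⁻: pKₐ(HNO₃) ≈ -1.3
PhCH₂–OAc loses AcO⁻: pKₐ(CH₃COOH) ≈ 4.8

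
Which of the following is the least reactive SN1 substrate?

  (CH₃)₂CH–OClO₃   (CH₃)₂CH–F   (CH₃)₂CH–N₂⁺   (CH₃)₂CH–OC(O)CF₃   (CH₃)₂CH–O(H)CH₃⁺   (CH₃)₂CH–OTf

With the same alkyl group throughout, only the leaving group differentiates the rates.
The more stable X⁻ (or X) is on its own — i.e. the weaker a base it is — the better a leaving group it makes.
(CH₃)₂CH–N₂⁺ loses N₂: no meaningful conjugate acid; N₂ departs as an exceptionally stable neutral molecule
(CH₃)₂CH–OTf loses OTf⁻: pKₐ(CF₃SO₃H (triflic acid)) ≈ -14
(CH₃)₂CH–OClO₃ loses ClO₄⁻: pKₐ(HClO₄) ≈ -10
(CH₃)₂CH–O(H)CH₃⁺ loses R'OH: pKₐ(R'OH₂⁺) ≈ -2.4
(CH₃)₂CH–OC(O)CF₃ loses CF₃COO⁻: pKₐ(CF₃COOH) ≈ 0.2
(CH₃)₂CH–F loses F⁻: pKₐ(HF) ≈ 3.2

(CH₃)₂CH–F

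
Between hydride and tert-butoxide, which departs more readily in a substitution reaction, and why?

tert-butoxide is the better leaving group.
pKₐ(t-BuOH) ≈ 18 versus pKₐ(H₂) ≈ 36: tert-butoxide is the much weaker base.
Bulky, strongly basic alkoxide.

tert-butoxide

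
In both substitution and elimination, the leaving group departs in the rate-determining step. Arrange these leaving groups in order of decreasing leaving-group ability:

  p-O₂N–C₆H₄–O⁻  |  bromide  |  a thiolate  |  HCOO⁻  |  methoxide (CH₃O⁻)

bromide > HCOO⁻ > p-O₂N–C₆H₄–O⁻ > a thiolate > methoxide (CH₃O⁻)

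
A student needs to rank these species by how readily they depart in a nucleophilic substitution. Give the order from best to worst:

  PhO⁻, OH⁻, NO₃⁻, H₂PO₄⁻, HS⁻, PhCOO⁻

NO₃⁻ > H₂PO₄⁻ > PhCOO⁻ > HS⁻ > PhO⁻ > OH⁻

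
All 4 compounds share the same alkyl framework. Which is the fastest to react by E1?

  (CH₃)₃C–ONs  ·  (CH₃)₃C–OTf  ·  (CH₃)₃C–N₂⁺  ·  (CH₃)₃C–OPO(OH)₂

(CH₃)₃C–N₂⁺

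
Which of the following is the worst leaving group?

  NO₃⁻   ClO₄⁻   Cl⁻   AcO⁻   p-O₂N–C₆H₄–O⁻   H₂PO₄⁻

p-O₂N–C₆H₄–O⁻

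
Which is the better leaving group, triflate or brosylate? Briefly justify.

triflate is the better leaving group.
pKₐ(CF₃SO₃H (triflic acid)) ≈ -14 versus pKₐ(p-BrC₆H₄SO₃H) ≈ -2.8: triflate is the much weaker base.
Charge spread over three oxygens and a CF₃ group; the premier leaving group in synthesis.

triflate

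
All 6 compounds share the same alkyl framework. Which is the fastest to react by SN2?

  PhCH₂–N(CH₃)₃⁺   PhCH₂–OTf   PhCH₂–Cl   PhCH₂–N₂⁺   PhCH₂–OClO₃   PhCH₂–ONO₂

Identical carbon frameworks mean the comparison reduces to leaving-group quality.
The more stable X⁻ (or X) is on its own — i.e. the weaker a base it is — the better a leaving group it makes.
PhCH₂–N₂⁺ loses N₂: no meaningful conjugate acid; N₂ departs as an exceptionally stable neutral molecule
PhCH₂–OTf loses OTf⁻: pKₐ(CF₃SO₃H (triflic acid)) ≈ -14
PhCH₂–OClO₃ loses ClO₄⁻: pKₐ(HClO₄) ≈ -10
PhCH₂–Cl loses Cl⁻: pKₐ(HCl) ≈ -7
PhCH₂–ONO₂ loses NO₃⁻: pKₐ(HNO₃) ≈ -1.3
PhCH₂–N(CH₃)₃⁺ loses NR'₃: pKₐ(R'₃NH⁺) ≈ 10.7

PhCH₂–N₂⁺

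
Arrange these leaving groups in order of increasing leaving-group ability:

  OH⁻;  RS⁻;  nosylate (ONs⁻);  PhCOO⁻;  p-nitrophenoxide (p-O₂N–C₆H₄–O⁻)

nosylate (ONs⁻): pKₐ(p-O₂NC₆H₄SO₃H) ≈ -3.5 — p-nitro group further stabilises the sulfonate
PhCOO⁻: pKₐ(C₆H₅COOH) ≈ 4.2
p-nitrophenoxide (p-O₂N–C₆H₄–O⁻): pKₐ(p-nitrophenol) ≈ 7.2 — nitro group delocalises the charge; the classic chromogenic LG
RS⁻: pKₐ(RSH (a thiol)) ≈ 10.5
OH⁻: pKₐ(H₂O) ≈ 15.7
Reversing gives the worst-to-best order requested.

OH⁻ < RS⁻ < p-nitrophenoxide (p-O₂N–C₆H₄–O⁻) < PhCOO⁻ < nosylate (ONs⁻)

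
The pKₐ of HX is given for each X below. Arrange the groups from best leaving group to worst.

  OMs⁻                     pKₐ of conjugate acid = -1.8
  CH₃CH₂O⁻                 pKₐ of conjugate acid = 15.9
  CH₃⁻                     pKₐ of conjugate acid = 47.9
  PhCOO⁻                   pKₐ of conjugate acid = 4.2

OMs⁻ > PhCOO⁻ > CH₃CH₂O⁻ > CH₃⁻

Lower conjugate-acid pKₐ ⇒ weaker base ⇒ better leaving group.
Sorting by the given values: OMs⁻ (-1.8), PhCOO⁻ (4.2), CH₃CH₂O⁻ (15.9), CH₃⁻ (47.9).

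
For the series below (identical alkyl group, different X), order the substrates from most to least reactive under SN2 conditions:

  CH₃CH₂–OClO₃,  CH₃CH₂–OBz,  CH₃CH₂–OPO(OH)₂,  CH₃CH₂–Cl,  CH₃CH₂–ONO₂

With the same alkyl group throughout, only the leaving group differentiates the rates.
Leaving-group ability tracks the stability of the departed species; conjugate-acid pKₐ is the usual yardstick (lower pKₐ → better LG).
CH₃CH₂–OClO₃ loses ClO₄⁻: pKₐ(HClO₄) ≈ -10
CH₃CH₂–Cl loses Cl⁻: pKₐ(HCl) ≈ -7
CH₃CH₂–ONO₂ loses NO₃⁻: pKₐ(HNO₃) ≈ -1.3
CH₃CH₂–OPO(OH)₂ loses H₂PO₄⁻: pKₐ(H₃PO₄) ≈ 2.1
CH₃CH₂–OBz loses PhCOO⁻: pKₐ(C₆H₅COOH) ≈ 4.2

CH₃CH₂–OClO₃ > CH₃CH₂–Cl > CH₃CH₂–ONO₂ > CH₃CH₂–OPO(OH)₂ > CH₃CH₂–OBz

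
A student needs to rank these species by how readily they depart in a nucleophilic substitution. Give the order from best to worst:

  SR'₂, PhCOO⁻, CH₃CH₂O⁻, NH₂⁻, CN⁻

SR'₂: pKₐ(R'₂SH⁺) ≈ -7
PhCOO⁻: pKₐ(C₆H₅COOH) ≈ 4.2
CN⁻: pKₐ(HCN) ≈ 9.2
CH₃CH₂O⁻: pKₐ(CH₃CH₂OH) ≈ 16
NH₂⁻: pKₐ(NH₃) ≈ 38

SR'₂ > PhCOO⁻ > CN⁻ > CH₃CH₂O⁻ > NH₂⁻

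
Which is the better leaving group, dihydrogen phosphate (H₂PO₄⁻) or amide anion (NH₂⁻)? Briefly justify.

dihydrogen phosphate (H₂PO₄⁻) is the better leaving group.
pKₐ(H₃PO₄) ≈ 2.1 versus pKₐ(NH₃) ≈ 38: dihydrogen phosphate (H₂PO₄⁻) is the much weaker base.
Moderate base; biological leaving group after further activation.

dihydrogen phosphate (H₂PO₄⁻)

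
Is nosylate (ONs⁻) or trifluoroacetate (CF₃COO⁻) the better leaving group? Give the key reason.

nosylate (ONs⁻)

nosylate (ONs⁻) is the better leaving group.
pKₐ(p-O₂NC₆H₄SO₃H) ≈ -3.5 versus pKₐ(CF₃COOH) ≈ 0.2: nosylate (ONs⁻) is the much weaker base.
P-nitro group further stabilises the sulfonate.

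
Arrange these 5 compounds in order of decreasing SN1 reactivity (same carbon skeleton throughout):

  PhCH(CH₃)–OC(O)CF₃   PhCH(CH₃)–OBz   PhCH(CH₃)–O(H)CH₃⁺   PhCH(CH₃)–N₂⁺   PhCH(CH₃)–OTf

PhCH(CH₃)–N₂⁺ > PhCH(CH₃)–OTf > PhCH(CH₃)–O(H)CH₃⁺ > PhCH(CH₃)–OC(O)CF₃ > PhCH(CH₃)–OBz

Identical carbon frameworks mean the comparison reduces to leaving-group quality.
A good leaving group is a weak base: the lower the pKₐ of its conjugate acid, the more readily it departs.
PhCH(CH₃)–N₂⁺ loses N₂: no meaningful conjugate acid; N₂ departs as an exceptionally stable neutral molecule
PhCH(CH₃)–OTf loses OTf⁻: pKₐ(CF₃SO₃H (triflic acid)) ≈ -14
PhCH(CH₃)–O(H)CH₃⁺ loses R'OH: pKₐ(R'OH₂⁺) ≈ -2.4
PhCH(CH₃)–OC(O)CF₃ loses CF₃COO⁻: pKₐ(CF₃COOH) ≈ 0.2
PhCH(CH₃)–OBz loses PhCOO⁻: pKₐ(C₆H₅COOH) ≈ 4.2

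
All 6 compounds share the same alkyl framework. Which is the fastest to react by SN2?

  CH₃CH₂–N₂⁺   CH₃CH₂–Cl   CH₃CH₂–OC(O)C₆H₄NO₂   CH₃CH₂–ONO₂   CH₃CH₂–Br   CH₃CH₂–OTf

CH₃CH₂–N₂⁺

With the same alkyl group throughout, only the leaving group differentiates the rates.
A good leaving group is a weak base: the lower the pKₐ of its conjugate acid, the more readily it departs.
CH₃CH₂–N₂⁺ loses N₂: no meaningful conjugate acid; N₂ departs as an exceptionally stable neutral molecule
CH₃CH₂–OTf loses OTf⁻: pKₐ(CF₃SO₃H (triflic acid)) ≈ -14
CH₃CH₂–Br loses Br⁻: pKₐ(HBr) ≈ -9
CH₃CH₂–Cl loses Cl⁻: pKₐ(HCl) ≈ -7
CH₃CH₂–ONO₂ loses NO₃⁻: pKₐ(HNO₃) ≈ -1.3
CH₃CH₂–OC(O)C₆H₄NO₂ loses p-O₂N–C₆H₄–COO⁻: pKₐ(p-nitrobenzoic acid) ≈ 3.4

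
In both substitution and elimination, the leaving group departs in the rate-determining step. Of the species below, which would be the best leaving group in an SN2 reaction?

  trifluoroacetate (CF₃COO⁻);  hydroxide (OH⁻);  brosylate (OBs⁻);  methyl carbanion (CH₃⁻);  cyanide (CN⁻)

The more stable X⁻ (or X) is on its own — i.e. the weaker a base it is — the better a leaving group it makes.
brosylate (OBs⁻): pKₐ(p-BrC₆H₄SO₃H) ≈ -2.8
trifluoroacetate (CF₃COO⁻): pKₐ(CF₃COOH) ≈ 0.2
cyanide (CN⁻): pKₐ(HCN) ≈ 9.2
hydroxide (OH⁻): pKₐ(H₂O) ≈ 15.7
methyl carbanion (CH₃⁻): pKₐ(CH₄) ≈ 48

brosylate (OBs⁻)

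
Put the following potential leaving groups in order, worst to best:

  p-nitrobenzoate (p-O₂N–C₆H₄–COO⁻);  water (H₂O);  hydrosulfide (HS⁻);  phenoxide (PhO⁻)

phenoxide (PhO⁻) < hydrosulfide (HS⁻) < p-nitrobenzoate (p-O₂N–C₆H₄–COO⁻) < water (H₂O)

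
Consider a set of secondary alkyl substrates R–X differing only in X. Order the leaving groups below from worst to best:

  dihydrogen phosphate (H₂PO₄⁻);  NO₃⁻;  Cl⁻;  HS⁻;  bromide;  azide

HS⁻ < azide < dihydrogen phosphate (H₂PO₄⁻) < NO₃⁻ < Cl⁻ < bromide

Rank by basicity of the departing species: weakest base leaves most easily.
bromide: pKₐ(HBr) ≈ -9
Cl⁻: pKₐ(HCl) ≈ -7
NO₃⁻: pKₐ(HNO₃) ≈ -1.3
dihydrogen phosphate (H₂PO₄⁻): pKₐ(H₃PO₄) ≈ 2.1
azide: pKₐ(HN₃) ≈ 4.7
HS⁻: pKₐ(H₂S) ≈ 7
Reversing gives the worst-to-best order requested.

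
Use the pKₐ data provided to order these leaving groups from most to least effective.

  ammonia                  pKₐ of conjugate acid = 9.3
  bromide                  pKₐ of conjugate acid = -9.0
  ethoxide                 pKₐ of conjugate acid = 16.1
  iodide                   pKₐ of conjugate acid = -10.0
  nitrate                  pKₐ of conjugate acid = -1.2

Lower conjugate-acid pKₐ ⇒ weaker base ⇒ better leaving group.
Sorting by the given values: iodide (-10.0), bromide (-9.0), nitrate (-1.2), ammonia (9.3), ethoxide (16.1).

iodide > bromide > nitrate > ammonia > ethoxide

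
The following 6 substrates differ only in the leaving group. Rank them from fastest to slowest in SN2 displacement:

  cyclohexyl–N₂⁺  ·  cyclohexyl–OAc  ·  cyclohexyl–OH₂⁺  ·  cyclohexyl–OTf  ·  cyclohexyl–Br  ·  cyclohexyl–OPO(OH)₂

The skeletons are identical, so relative rate is governed entirely by leaving-group ability.
The more stable X⁻ (or X) is on its own — i.e. the weaker a base it is — the better a leaving group it makes.
cyclohexyl–N₂⁺ loses N₂: no meaningful conjugate acid; N₂ departs as an exceptionally stable neutral molecule
cyclohexyl–OTf loses OTf⁻: pKₐ(CF₃SO₃H (triflic acid)) ≈ -14
cyclohexyl–Br loses Br⁻: pKₐ(HBr) ≈ -9
cyclohexyl–OH₂⁺ loses H₂O: pKₐ(H₃O⁺) ≈ -1.7
cyclohexyl–OPO(OH)₂ loses H₂PO₄⁻: pKₐ(H₃PO₄) ≈ 2.1
cyclohexyl–OAc loses AcO⁻: pKₐ(CH₃COOH) ≈ 4.8

cyclohexyl–N₂⁺ > cyclohexyl–OTf > cyclohexyl–Br > cyclohexyl–OH₂⁺ > cyclohexyl–OPO(OH)₂ > cyclohexyl–OAc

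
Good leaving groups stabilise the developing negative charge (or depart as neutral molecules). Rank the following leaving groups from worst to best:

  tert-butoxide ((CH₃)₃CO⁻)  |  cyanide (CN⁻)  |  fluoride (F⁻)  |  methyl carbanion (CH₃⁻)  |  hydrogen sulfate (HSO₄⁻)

hydrogen sulfate (HSO₄⁻): pKₐ(H₂SO₄) ≈ -3
fluoride (F⁻): pKₐ(HF) ≈ 3.2
cyanide (CN⁻): pKₐ(HCN) ≈ 9.2
tert-butoxide ((CH₃)₃CO⁻): pKₐ(t-BuOH) ≈ 18 — bulky, strongly basic alkoxide
methyl carbanion (CH₃⁻): pKₐ(CH₄) ≈ 48 — unstabilised carbanion; the worst conceivable leaving group
Listed from poorest to best leaving group as asked.

methyl carbanion (CH₃⁻) < tert-butoxide ((CH₃)₃CO⁻) < cyanide (CN⁻) < fluoride (F⁻) < hydrogen sulfate (HSO₄⁻)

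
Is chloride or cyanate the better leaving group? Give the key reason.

chloride is the better leaving group.
pKₐ(HCl) ≈ -7 versus pKₐ(HOCN) ≈ 3.5: chloride is the much weaker base.
Moderately weak base.

chloride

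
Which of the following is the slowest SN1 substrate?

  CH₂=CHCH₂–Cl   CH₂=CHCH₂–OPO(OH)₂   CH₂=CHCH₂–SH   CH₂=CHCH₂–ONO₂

The skeletons are identical, so relative rate is governed entirely by leaving-group ability.
Leaving-group ability tracks the stability of the departed species; conjugate-acid pKₐ is the usual yardstick (lower pKₐ → better LG).
CH₂=CHCH₂–Cl loses Cl⁻: pKₐ(HCl) ≈ -7
CH₂=CHCH₂–ONO₂ loses NO₃⁻: pKₐ(HNO₃) ≈ -1.3
CH₂=CHCH₂–OPO(OH)₂ loses H₂PO₄⁻: pKₐ(H₃PO₄) ≈ 2.1
CH₂=CHCH₂–SH loses HS⁻: pKₐ(H₂S) ≈ 7

CH₂=CHCH₂–SH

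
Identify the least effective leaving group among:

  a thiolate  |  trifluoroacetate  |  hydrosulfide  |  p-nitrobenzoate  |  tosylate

Leaving-group ability tracks the stability of the departed species; conjugate-acid pKₐ is the usual yardstick (lower pKₐ → better LG).
tosylate: pKₐ(p-CH₃C₆H₄SO₃H (TsOH)) ≈ -2.8
trifluoroacetate: pKₐ(CF₃COOH) ≈ 0.2
p-nitrobenzoate: pKₐ(p-nitrobenzoic acid) ≈ 3.4
hydrosulfide: pKₐ(H₂S) ≈ 7
a thiolate: pKₐ(RSH (a thiol)) ≈ 10.5

a thiolate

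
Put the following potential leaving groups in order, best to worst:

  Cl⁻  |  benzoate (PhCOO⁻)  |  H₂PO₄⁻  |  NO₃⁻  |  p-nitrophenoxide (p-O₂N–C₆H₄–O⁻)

Cl⁻: pKₐ(HCl) ≈ -7
NO₃⁻: pKₐ(HNO₃) ≈ -1.3
H₂PO₄⁻: pKₐ(H₃PO₄) ≈ 2.1
benzoate (PhCOO⁻): pKₐ(C₆H₅COOH) ≈ 4.2
p-nitrophenoxide (p-O₂N–C₆H₄–O⁻): pKₐ(p-nitrophenol) ≈ 7.2

Cl⁻ > NO₃⁻ > H₂PO₄⁻ > benzoate (PhCOO⁻) > p-nitrophenoxide (p-O₂N–C₆H₄–O⁻)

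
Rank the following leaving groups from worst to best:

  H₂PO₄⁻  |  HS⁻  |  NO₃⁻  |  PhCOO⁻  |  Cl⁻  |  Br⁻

HS⁻ < PhCOO⁻ < H₂PO₄⁻ < NO₃⁻ < Cl⁻ < Br⁻

The more stable X⁻ (or X) is on its own — i.e. the weaker a base it is — the better a leaving group it makes.
Br⁻: pKₐ(HBr) ≈ -9 — weak base; good leaving group
Cl⁻: pKₐ(HCl) ≈ -7
NO₃⁻: pKₐ(HNO₃) ≈ -1.3 — resonance-delocalised over three oxygens
H₂PO₄⁻: pKₐ(H₃PO₄) ≈ 2.1
PhCOO⁻: pKₐ(C₆H₅COOH) ≈ 4.2 — aryl carboxylate
HS⁻: pKₐ(H₂S) ≈ 7
Reversing gives the worst-to-best order requested.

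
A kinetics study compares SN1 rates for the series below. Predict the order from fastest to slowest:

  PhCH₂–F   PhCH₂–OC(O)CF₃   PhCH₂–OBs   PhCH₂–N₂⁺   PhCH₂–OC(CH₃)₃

PhCH₂–N₂⁺ > PhCH₂–OBs > PhCH₂–OC(O)CF₃ > PhCH₂–F > PhCH₂–OC(CH₃)₃

The skeletons are identical, so relative rate is governed entirely by leaving-group ability.
Rank by basicity of the departing species: weakest base leaves most easily.
PhCH₂–N₂⁺ loses N₂: no meaningful conjugate acid; N₂ departs as an exceptionally stable neutral molecule
PhCH₂–OBs loses OBs⁻: pKₐ(p-BrC₆H₄SO₃H) ≈ -2.8
PhCH₂–OC(O)CF₃ loses CF₃COO⁻: pKₐ(CF₃COOH) ≈ 0.2
PhCH₂–F loses F⁻: pKₐ(HF) ≈ 3.2
PhCH₂–OC(CH₃)₃ loses (CH₃)₃CO⁻: pKₐ(t-BuOH) ≈ 18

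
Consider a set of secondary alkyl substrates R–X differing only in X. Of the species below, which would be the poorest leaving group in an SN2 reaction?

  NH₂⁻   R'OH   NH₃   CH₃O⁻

The more stable X⁻ (or X) is on its own — i.e. the weaker a base it is — the better a leaving group it makes.
R'OH: pKₐ(R'OH₂⁺) ≈ -2.4
NH₃: pKₐ(NH₄⁺) ≈ 9.2
CH₃O⁻: pKₐ(CH₃OH) ≈ 15.5
NH₂⁻: pKₐ(NH₃) ≈ 38

NH₂⁻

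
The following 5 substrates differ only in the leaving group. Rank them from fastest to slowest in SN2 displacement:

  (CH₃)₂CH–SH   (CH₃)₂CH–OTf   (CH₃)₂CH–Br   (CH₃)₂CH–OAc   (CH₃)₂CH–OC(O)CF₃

(CH₃)₂CH–OTf > (CH₃)₂CH–Br > (CH₃)₂CH–OC(O)CF₃ > (CH₃)₂CH–OAc > (CH₃)₂CH–SH

Identical carbon frameworks mean the comparison reduces to leaving-group quality.
Leaving-group ability tracks the stability of the departed species; conjugate-acid pKₐ is the usual yardstick (lower pKₐ → better LG).
(CH₃)₂CH–OTf loses OTf⁻: pKₐ(CF₃SO₃H (triflic acid)) ≈ -14
(CH₃)₂CH–Br loses Br⁻: pKₐ(HBr) ≈ -9
(CH₃)₂CH–OC(O)CF₃ loses CF₃COO⁻: pKₐ(CF₃COOH) ≈ 0.2
(CH₃)₂CH–OAc loses AcO⁻: pKₐ(CH₃COOH) ≈ 4.8
(CH₃)₂CH–SH loses HS⁻: pKₐ(H₂S) ≈ 7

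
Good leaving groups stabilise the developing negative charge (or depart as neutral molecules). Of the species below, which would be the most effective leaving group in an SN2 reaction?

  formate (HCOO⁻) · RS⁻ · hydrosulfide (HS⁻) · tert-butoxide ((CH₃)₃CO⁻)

A good leaving group is a weak base: the lower the pKₐ of its conjugate acid, the more readily it departs.
formate (HCOO⁻): pKₐ(HCOOH) ≈ 3.8
hydrosulfide (HS⁻): pKₐ(H₂S) ≈ 7
RS⁻: pKₐ(RSH (a thiol)) ≈ 10.5
tert-butoxide ((CH₃)₃CO⁻): pKₐ(t-BuOH) ≈ 18

formate (HCOO⁻)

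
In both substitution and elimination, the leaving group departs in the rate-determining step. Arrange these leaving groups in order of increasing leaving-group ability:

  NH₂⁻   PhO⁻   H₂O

H₂O: pKₐ(H₃O⁺) ≈ -1.7 — neutral; leaves from a protonated alcohol (R–OH₂⁺)
PhO⁻: pKₐ(C₆H₅OH (phenol)) ≈ 10 — resonance into the ring helps, but still a poor LG
NH₂⁻: pKₐ(NH₃) ≈ 38 — extremely strong base; never a leaving group
Listed from poorest to best leaving group as asked.

NH₂⁻ < PhO⁻ < H₂O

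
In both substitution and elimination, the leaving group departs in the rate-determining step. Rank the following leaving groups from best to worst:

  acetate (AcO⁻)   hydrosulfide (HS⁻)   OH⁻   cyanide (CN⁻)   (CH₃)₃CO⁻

acetate (AcO⁻) > hydrosulfide (HS⁻) > cyanide (CN⁻) > OH⁻ > (CH₃)₃CO⁻

Rank by basicity of the departing species: weakest base leaves most easily.
acetate (AcO⁻): pKₐ(CH₃COOH) ≈ 4.8
hydrosulfide (HS⁻): pKₐ(H₂S) ≈ 7 — larger and more polarisable than the oxygen analogue
cyanide (CN⁻): pKₐ(HCN) ≈ 9.2
OH⁻: pKₐ(H₂O) ≈ 15.7
(CH₃)₃CO⁻: pKₐ(t-BuOH) ≈ 18 — bulky, strongly basic alkoxide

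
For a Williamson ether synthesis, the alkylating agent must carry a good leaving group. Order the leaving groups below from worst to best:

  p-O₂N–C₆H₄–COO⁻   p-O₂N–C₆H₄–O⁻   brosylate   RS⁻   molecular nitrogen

RS⁻ < p-O₂N–C₆H₄–O⁻ < p-O₂N–C₆H₄–COO⁻ < brosylate < molecular nitrogen

molecular nitrogen: no meaningful conjugate acid; N₂ departs as an exceptionally stable neutral molecule
brosylate: pKₐ(p-BrC₆H₄SO₃H) ≈ -2.8
p-O₂N–C₆H₄–COO⁻: pKₐ(p-nitrobenzoic acid) ≈ 3.4
p-O₂N–C₆H₄–O⁻: pKₐ(p-nitrophenol) ≈ 7.2
RS⁻: pKₐ(RSH (a thiol)) ≈ 10.5 — moderately basic; rarely leaves without activation
Listed from poorest to best leaving group as asked.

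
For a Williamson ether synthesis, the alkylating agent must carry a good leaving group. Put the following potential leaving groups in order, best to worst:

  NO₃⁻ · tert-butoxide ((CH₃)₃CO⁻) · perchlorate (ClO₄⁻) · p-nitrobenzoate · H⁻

perchlorate (ClO₄⁻) > NO₃⁻ > p-nitrobenzoate > tert-butoxide ((CH₃)₃CO⁻) > H⁻

A good leaving group is a weak base: the lower the pKₐ of its conjugate acid, the more readily it departs.
perchlorate (ClO₄⁻): pKₐ(HClO₄) ≈ -10
NO₃⁻: pKₐ(HNO₃) ≈ -1.3
p-nitrobenzoate: pKₐ(p-nitrobenzoic acid) ≈ 3.4
tert-butoxide ((CH₃)₃CO⁻): pKₐ(t-BuOH) ≈ 18
H⁻: pKₐ(H₂) ≈ 36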